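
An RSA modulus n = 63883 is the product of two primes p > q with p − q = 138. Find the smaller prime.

193

Since p = q + 138, we have 63883 = q(q + 138), so q² + 138q − 63883 = 0.
Discriminant: 138² + 4·63883 = 19044 + 255532 = 274576; √274576 = 524.
q = (−138 + 524)/2 = 193, and p = q + 138 = 331.
Check: 193 · 331 = 63883.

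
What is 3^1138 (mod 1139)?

1097

3^1 ≡ 3 (mod 1139)
3^2 ≡ 3^2 = 9 ≡ 9 (mod 1139)
3^4 ≡ 9^2 = 81 ≡ 81 (mod 1139)
3^8 ≡ 81^2 = 6561 ≡ 866 (mod 1139)
3^16 ≡ 866^2 = 749956 ≡ 494 (mod 1139)
3^32 ≡ 494^2 = 244036 ≡ 290 (mod 1139)
3^64 ≡ 290^2 = 84100 ≡ 953 (mod 1139)
3^128 ≡ 953^2 = 908209 ≡ 426 (mod 1139)
3^256 ≡ 426^2 = 181476 ≡ 375 (mod 1139)
3^512 ≡ 375^2 = 140625 ≡ 528 (mod 1139)
3^1024 ≡ 528^2 = 278784 ≡ 868 (mod 1139)
1138 = 1024 + 64 + 32 + 16 + 2 in binary powers of 2.
So 3^1138 ≡ 868 · 953 · 290 · 494 · 9 ≡ 1097 (mod 1139).
Since 1097 ≠ 1, base 3 is a Fermat witness: 1139 is composite.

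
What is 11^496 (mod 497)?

466

11^1 ≡ 11 (mod 497)
11^2 ≡ 11^2 = 121 ≡ 121 (mod 497)
11^4 ≡ 121^2 = 14641 ≡ 228 (mod 497)
11^8 ≡ 228^2 = 51984 ≡ 296 (mod 497)
11^16 ≡ 296^2 = 87616 ≡ 144 (mod 497)
11^32 ≡ 144^2 = 20736 ≡ 359 (mod 497)
11^64 ≡ 359^2 = 128881 ≡ 158 (mod 497)
11^128 ≡ 158^2 = 24964 ≡ 114 (mod 497)
11^256 ≡ 114^2 = 12996 ≡ 74 (mod 497)
496 = 256 + 128 + 64 + 32 + 16 in binary powers of 2.
So 11^496 ≡ 74 · 114 · 158 · 359 · 144 ≡ 466 (mod 497).
Since 466 ≠ 1, base 11 is a Fermat witness: 497 is composite.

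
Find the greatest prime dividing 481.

481 = 13 · 37
37 is prime.
So 481 = 13 · 37; the largest prime factor is 37.

37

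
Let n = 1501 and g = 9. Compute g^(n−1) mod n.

828

9^1 ≡ 9 (mod 1501)
9^2 ≡ 9^2 = 81 ≡ 81 (mod 1501)
9^4 ≡ 81^2 = 6561 ≡ 557 (mod 1501)
9^8 ≡ 557^2 = 310249 ≡ 1043 (mod 1501)
9^16 ≡ 1043^2 = 1087849 ≡ 1125 (mod 1501)
9^32 ≡ 1125^2 = 1265625 ≡ 282 (mod 1501)
9^64 ≡ 282^2 = 79524 ≡ 1472 (mod 1501)
9^128 ≡ 1472^2 = 2166784 ≡ 841 (mod 1501)
9^256 ≡ 841^2 = 707281 ≡ 310 (mod 1501)
9^512 ≡ 310^2 = 96100 ≡ 36 (mod 1501)
9^1024 ≡ 36^2 = 1296 ≡ 1296 (mod 1501)
1500 = 1024 + 256 + 128 + 64 + 16 + 8 + 4 in binary powers of 2.
So 9^1500 ≡ 1296 · 310 · 841 · 1472 · 1125 · 1043 · 557 ≡ 828 (mod 1501).
Since 828 ≠ 1, base 9 is a Fermat witness: 1501 is composite.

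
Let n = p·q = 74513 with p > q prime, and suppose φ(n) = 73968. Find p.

φ(n) = (p−1)(q−1) = n − (p+q) + 1, so p + q = 74513 − 73968 + 1 = 546.
p and q are the roots of t² − 546t + 74513 = 0.
Discriminant: 546² − 4·74513 = 298116 − 298052 = 64; √64 = 8.
q = (546 − 8)/2 = 269, p = (546 + 8)/2 = 277.
Check: 269 · 277 = 74513.

277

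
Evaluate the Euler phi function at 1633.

Factor: 1633 = 23 · 71.
φ(1633) = (23−1) · (71−1) = 22 · 70 = 1540.

1540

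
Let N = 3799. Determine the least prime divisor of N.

29

3799 is odd.
Digit sum 28, not divisible by 3.
Ends in 9: not divisible by 5.
7: 3799 = 7·542 + 5
11: 3799 = 11·345 + 4
13: 3799 = 13·292 + 3
17: 3799 = 17·223 + 8
19: 3799 = 19·199 + 18
23: 3799 = 23·165 + 4
29: 3799 = 29·131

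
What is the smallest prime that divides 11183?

11183 is odd.
Digit sum 14, not divisible by 3.
Ends in 3: not divisible by 5.
7: 11183 = 7·1597 + 4
11: 11183 = 11·1016 + 7
13: 11183 = 13·860 + 3
17: 11183 = 17·657 + 14
19: 11183 = 19·588 + 11
23: 11183 = 23·486 + 5
29: 11183 = 29·385 + 18
31: 11183 = 31·360 + 23
37: 11183 = 37·302 + 9
41: 11183 = 41·272 + 31
43: 11183 = 43·260 + 3
47: 11183 = 47·237 + 44
53: 11183 = 53·211

53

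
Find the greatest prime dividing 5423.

5423 = 11 · 493
493 = 17 · 29
29 is prime.
So 5423 = 11 · 17 · 29; the largest prime factor is 29.

29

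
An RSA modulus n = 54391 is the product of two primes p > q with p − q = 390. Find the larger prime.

Since p = q + 390, we have 54391 = q(q + 390), so q² + 390q − 54391 = 0.
Discriminant: 390² + 4·54391 = 152100 + 217564 = 369664; √369664 = 608.
q = (−390 + 608)/2 = 109, and p = q + 390 = 499.
Check: 109 · 499 = 54391.

499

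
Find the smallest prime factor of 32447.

71

32447 is odd.
Digit sum 20, not divisible by 3.
Ends in 7: not divisible by 5.
7: 32447 = 7·4635 + 2
11: 32447 = 11·2949 + 8
13: 32447 = 13·2495 + 12
17: 32447 = 17·1908 + 11
19: 32447 = 19·1707 + 14
23: 32447 = 23·1410 + 17
29: 32447 = 29·1118 + 25
31: 32447 = 31·1046 + 21
37: 32447 = 37·876 + 35
41: 32447 = 41·791 + 16
43: 32447 = 43·754 + 25
47: 32447 = 47·690 + 17
53: 32447 = 53·612 + 11
59: 32447 = 59·549 + 56
61: 32447 = 61·531 + 56
67: 32447 = 67·484 + 19
71: 32447 = 71·457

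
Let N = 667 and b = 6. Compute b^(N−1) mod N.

6^1 ≡ 6 (mod 667)
6^2 ≡ 6^2 = 36 ≡ 36 (mod 667)
6^4 ≡ 36^2 = 1296 ≡ 629 (mod 667)
6^8 ≡ 629^2 = 395641 ≡ 110 (mod 667)
6^16 ≡ 110^2 = 12100 ≡ 94 (mod 667)
6^32 ≡ 94^2 = 8836 ≡ 165 (mod 667)
6^64 ≡ 165^2 = 27225 ≡ 545 (mod 667)
6^128 ≡ 545^2 = 297025 ≡ 210 (mod 667)
6^256 ≡ 210^2 = 44100 ≡ 78 (mod 667)
6^512 ≡ 78^2 = 6084 ≡ 81 (mod 667)
666 = 512 + 128 + 16 + 8 + 2 in binary powers of 2.
So 6^666 ≡ 81 · 210 · 94 · 110 · 36 ≡ 81 (mod 667).
Since 81 ≠ 1, base 6 is a Fermat witness: 667 is composite.

81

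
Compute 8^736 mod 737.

25

8^1 ≡ 8 (mod 737)
8^2 ≡ 8^2 = 64 ≡ 64 (mod 737)
8^4 ≡ 64^2 = 4096 ≡ 411 (mod 737)
8^8 ≡ 411^2 = 168921 ≡ 148 (mod 737)
8^16 ≡ 148^2 = 21904 ≡ 531 (mod 737)
8^32 ≡ 531^2 = 281961 ≡ 427 (mod 737)
8^64 ≡ 427^2 = 182329 ≡ 290 (mod 737)
8^128 ≡ 290^2 = 84100 ≡ 82 (mod 737)
8^256 ≡ 82^2 = 6724 ≡ 91 (mod 737)
8^512 ≡ 91^2 = 8281 ≡ 174 (mod 737)
736 = 512 + 128 + 64 + 32 in binary powers of 2.
So 8^736 ≡ 174 · 82 · 290 · 427 ≡ 25 (mod 737).
Since 25 ≠ 1, base 8 is a Fermat witness: 737 is composite.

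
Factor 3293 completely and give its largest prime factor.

3293 = 37 · 89
89 is prime.
So 3293 = 37 · 89; the largest prime factor is 89.

89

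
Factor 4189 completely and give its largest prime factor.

71

4189 = 59 · 71
71 is prime.
So 4189 = 59 · 71; the largest prime factor is 71.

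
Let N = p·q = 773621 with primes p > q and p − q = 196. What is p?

983

Since p = q + 196, we have 773621 = q(q + 196), so q² + 196q − 773621 = 0.
Discriminant: 196² + 4·773621 = 38416 + 3094484 = 3132900; √3132900 = 1770.
q = (−196 + 1770)/2 = 787, and p = q + 196 = 983.
Check: 787 · 983 = 773621.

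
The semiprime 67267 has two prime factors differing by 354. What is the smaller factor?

Since p = q + 354, we have 67267 = q(q + 354), so q² + 354q − 67267 = 0.
Discriminant: 354² + 4·67267 = 125316 + 269068 = 394384; √394384 = 628.
q = (−354 + 628)/2 = 137, and p = q + 354 = 491.
Check: 137 · 491 = 67267.

137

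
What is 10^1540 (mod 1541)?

1243

10^1 ≡ 10 (mod 1541)
10^2 ≡ 10^2 = 100 ≡ 100 (mod 1541)
10^4 ≡ 100^2 = 10000 ≡ 754 (mod 1541)
10^8 ≡ 754^2 = 568516 ≡ 1428 (mod 1541)
10^16 ≡ 1428^2 = 2039184 ≡ 441 (mod 1541)
10^32 ≡ 441^2 = 194481 ≡ 315 (mod 1541)
10^64 ≡ 315^2 = 99225 ≡ 601 (mod 1541)
10^128 ≡ 601^2 = 361201 ≡ 607 (mod 1541)
10^256 ≡ 607^2 = 368449 ≡ 150 (mod 1541)
10^512 ≡ 150^2 = 22500 ≡ 926 (mod 1541)
10^1024 ≡ 926^2 = 857476 ≡ 680 (mod 1541)
1540 = 1024 + 512 + 4 in binary powers of 2.
So 10^1540 ≡ 680 · 926 · 754 ≡ 1243 (mod 1541).
Since 1243 ≠ 1, base 10 is a Fermat witness: 1541 is composite.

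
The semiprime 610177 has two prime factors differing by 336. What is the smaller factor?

Since p = q + 336, we have 610177 = q(q + 336), so q² + 336q − 610177 = 0.
Discriminant: 336² + 4·610177 = 112896 + 2440708 = 2553604; √2553604 = 1598.
q = (−336 + 1598)/2 = 631, and p = q + 336 = 967.
Check: 631 · 967 = 610177.

631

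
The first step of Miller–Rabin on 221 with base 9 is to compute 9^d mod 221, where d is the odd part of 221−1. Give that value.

221 − 1 = 220 = 2^2 · 55, so d = 55.
9^1 ≡ 9 (mod 221)
9^2 ≡ 9^2 = 81 ≡ 81 (mod 221)
9^4 ≡ 81^2 = 6561 ≡ 152 (mod 221)
9^8 ≡ 152^2 = 23104 ≡ 120 (mod 221)
9^16 ≡ 120^2 = 14400 ≡ 35 (mod 221)
9^32 ≡ 35^2 = 1225 ≡ 120 (mod 221)
55 = 32 + 16 + 4 + 2 + 1 in binary powers of 2.
So 9^55 ≡ 120 · 35 · 152 · 81 · 9 ≡ 87 (mod 221).
Squaring chain: 87 → 55; never reaches −1, so base 9 is a Miller–Rabin witness that 221 is composite.

87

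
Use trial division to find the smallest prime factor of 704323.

29

704323 is odd.
Digit sum 19, not divisible by 3.
Ends in 3: not divisible by 5.
7: 704323 = 7·100617 + 4
11: 704323 = 11·64029 + 4
13: 704323 = 13·54178 + 9
17: 704323 = 17·41430 + 13
19: 704323 = 19·37069 + 12
23: 704323 = 23·30622 + 17
29: 704323 = 29·24287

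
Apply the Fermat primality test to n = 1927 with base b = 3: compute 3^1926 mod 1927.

237

3^1 ≡ 3 (mod 1927)
3^2 ≡ 3^2 = 9 ≡ 9 (mod 1927)
3^4 ≡ 9^2 = 81 ≡ 81 (mod 1927)
3^8 ≡ 81^2 = 6561 ≡ 780 (mod 1927)
3^16 ≡ 780^2 = 608400 ≡ 1395 (mod 1927)
3^32 ≡ 1395^2 = 1946025 ≡ 1682 (mod 1927)
3^64 ≡ 1682^2 = 2829124 ≡ 288 (mod 1927)
3^128 ≡ 288^2 = 82944 ≡ 83 (mod 1927)
3^256 ≡ 83^2 = 6889 ≡ 1108 (mod 1927)
3^512 ≡ 1108^2 = 1227664 ≡ 165 (mod 1927)
3^1024 ≡ 165^2 = 27225 ≡ 247 (mod 1927)
1926 = 1024 + 512 + 256 + 128 + 4 + 2 in binary powers of 2.
So 3^1926 ≡ 247 · 165 · 1108 · 83 · 81 · 9 ≡ 237 (mod 1927).
Since 237 ≠ 1, base 3 is a Fermat witness: 1927 is composite.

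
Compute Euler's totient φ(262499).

Factor: 262499 = 23 · 101 · 113.
φ(262499) = (23−1) · (101−1) · (113−1) = 22 · 100 · 112 = 246400.

246400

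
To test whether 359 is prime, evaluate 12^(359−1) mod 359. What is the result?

12^1 ≡ 12 (mod 359)
12^2 ≡ 12^2 = 144 ≡ 144 (mod 359)
12^4 ≡ 144^2 = 20736 ≡ 273 (mod 359)
12^8 ≡ 273^2 = 74529 ≡ 216 (mod 359)
12^16 ≡ 216^2 = 46656 ≡ 345 (mod 359)
12^32 ≡ 345^2 = 119025 ≡ 196 (mod 359)
12^64 ≡ 196^2 = 38416 ≡ 3 (mod 359)
12^128 ≡ 3^2 = 9 ≡ 9 (mod 359)
12^256 ≡ 9^2 = 81 ≡ 81 (mod 359)
358 = 256 + 64 + 32 + 4 + 2 in binary powers of 2.
So 12^358 ≡ 81 · 3 · 196 · 273 · 144 ≡ 1 (mod 359).
Since the result is 1, base 12 gives no evidence that 359 is composite.

1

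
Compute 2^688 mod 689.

2^1 ≡ 2 (mod 689)
2^2 ≡ 2^2 = 4 ≡ 4 (mod 689)
2^4 ≡ 4^2 = 16 ≡ 16 (mod 689)
2^8 ≡ 16^2 = 256 ≡ 256 (mod 689)
2^16 ≡ 256^2 = 65536 ≡ 81 (mod 689)
2^32 ≡ 81^2 = 6561 ≡ 360 (mod 689)
2^64 ≡ 360^2 = 129600 ≡ 68 (mod 689)
2^128 ≡ 68^2 = 4624 ≡ 490 (mod 689)
2^256 ≡ 490^2 = 240100 ≡ 328 (mod 689)
2^512 ≡ 328^2 = 107584 ≡ 100 (mod 689)
688 = 512 + 128 + 32 + 16 in binary powers of 2.
So 2^688 ≡ 100 · 490 · 360 · 81 ≡ 68 (mod 689).
Since 68 ≠ 1, base 2 is a Fermat witness: 689 is composite.

68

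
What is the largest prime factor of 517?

517 = 11 · 47
47 is prime.
So 517 = 11 · 47; the largest prime factor is 47.

47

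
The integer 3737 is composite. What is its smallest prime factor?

3737 is odd.
Digit sum 20, not divisible by 3.
Ends in 7: not divisible by 5.
7: 3737 = 7·533 + 6
11: 3737 = 11·339 + 8
13: 3737 = 13·287 + 6
17: 3737 = 17·219 + 14
19: 3737 = 19·196 + 13
23: 3737 = 23·162 + 11
29: 3737 = 29·128 + 25
31: 3737 = 31·120 + 17
37: 3737 = 37·101

37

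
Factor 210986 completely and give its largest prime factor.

83

210986 = 2 · 105493
105493 = 31 · 3403
3403 = 41 · 83
83 is prime.
So 210986 = 2 · 31 · 41 · 83; the largest prime factor is 83.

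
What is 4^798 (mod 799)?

747

4^1 ≡ 4 (mod 799)
4^2 ≡ 4^2 = 16 ≡ 16 (mod 799)
4^4 ≡ 16^2 = 256 ≡ 256 (mod 799)
4^8 ≡ 256^2 = 65536 ≡ 18 (mod 799)
4^16 ≡ 18^2 = 324 ≡ 324 (mod 799)
4^32 ≡ 324^2 = 104976 ≡ 307 (mod 799)
4^64 ≡ 307^2 = 94249 ≡ 766 (mod 799)
4^128 ≡ 766^2 = 586756 ≡ 290 (mod 799)
4^256 ≡ 290^2 = 84100 ≡ 205 (mod 799)
4^512 ≡ 205^2 = 42025 ≡ 477 (mod 799)
798 = 512 + 256 + 16 + 8 + 4 + 2 in binary powers of 2.
So 4^798 ≡ 477 · 205 · 324 · 18 · 256 · 16 ≡ 747 (mod 799).
Since 747 ≠ 1, base 4 is a Fermat witness: 799 is composite.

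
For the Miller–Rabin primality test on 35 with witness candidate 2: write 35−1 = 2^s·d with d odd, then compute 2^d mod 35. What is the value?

35 − 1 = 34 = 2^1 · 17, so d = 17.
2^1 ≡ 2 (mod 35)
2^2 ≡ 2^2 = 4 ≡ 4 (mod 35)
2^4 ≡ 4^2 = 16 ≡ 16 (mod 35)
2^8 ≡ 16^2 = 256 ≡ 11 (mod 35)
2^16 ≡ 11^2 = 121 ≡ 16 (mod 35)
17 = 16 + 1 in binary powers of 2.
So 2^17 ≡ 16 · 2 ≡ 32 (mod 35).
Squaring chain: 32; never reaches −1, so base 2 is a Miller–Rabin witness that 35 is composite.

32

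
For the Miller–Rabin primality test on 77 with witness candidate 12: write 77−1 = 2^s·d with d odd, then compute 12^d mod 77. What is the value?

77 − 1 = 76 = 2^2 · 19, so d = 19.
12^1 ≡ 12 (mod 77)
12^2 ≡ 12^2 = 144 ≡ 67 (mod 77)
12^4 ≡ 67^2 = 4489 ≡ 23 (mod 77)
12^8 ≡ 23^2 = 529 ≡ 67 (mod 77)
12^16 ≡ 67^2 = 4489 ≡ 23 (mod 77)
19 = 16 + 2 + 1 in binary powers of 2.
So 12^19 ≡ 23 · 67 · 12 ≡ 12 (mod 77).
Squaring chain: 12 → 67; never reaches −1, so base 12 is a Miller–Rabin witness that 77 is composite.

12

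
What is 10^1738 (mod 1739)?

10^1 ≡ 10 (mod 1739)
10^2 ≡ 10^2 = 100 ≡ 100 (mod 1739)
10^4 ≡ 100^2 = 10000 ≡ 1305 (mod 1739)
10^8 ≡ 1305^2 = 1703025 ≡ 544 (mod 1739)
10^16 ≡ 544^2 = 295936 ≡ 306 (mod 1739)
10^32 ≡ 306^2 = 93636 ≡ 1469 (mod 1739)
10^64 ≡ 1469^2 = 2157961 ≡ 1601 (mod 1739)
10^128 ≡ 1601^2 = 2563201 ≡ 1654 (mod 1739)
10^256 ≡ 1654^2 = 2735716 ≡ 269 (mod 1739)
10^512 ≡ 269^2 = 72361 ≡ 1062 (mod 1739)
10^1024 ≡ 1062^2 = 1127844 ≡ 972 (mod 1739)
1738 = 1024 + 512 + 128 + 64 + 8 + 2 in binary powers of 2.
So 10^1738 ≡ 972 · 1062 · 1654 · 1601 · 544 · 100 ≡ 1231 (mod 1739).
Since 1231 ≠ 1, base 10 is a Fermat witness: 1739 is composite.

1231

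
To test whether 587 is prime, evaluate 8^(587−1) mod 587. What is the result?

1

8^1 ≡ 8 (mod 587)
8^2 ≡ 8^2 = 64 ≡ 64 (mod 587)
8^4 ≡ 64^2 = 4096 ≡ 574 (mod 587)
8^8 ≡ 574^2 = 329476 ≡ 169 (mod 587)
8^16 ≡ 169^2 = 28561 ≡ 385 (mod 587)
8^32 ≡ 385^2 = 148225 ≡ 301 (mod 587)
8^64 ≡ 301^2 = 90601 ≡ 203 (mod 587)
8^128 ≡ 203^2 = 41209 ≡ 119 (mod 587)
8^256 ≡ 119^2 = 14161 ≡ 73 (mod 587)
8^512 ≡ 73^2 = 5329 ≡ 46 (mod 587)
586 = 512 + 64 + 8 + 2 in binary powers of 2.
So 8^586 ≡ 46 · 203 · 169 · 64 ≡ 1 (mod 587).
Since the result is 1, base 8 gives no evidence that 587 is composite.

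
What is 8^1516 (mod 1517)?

8^1 ≡ 8 (mod 1517)
8^2 ≡ 8^2 = 64 ≡ 64 (mod 1517)
8^4 ≡ 64^2 = 4096 ≡ 1062 (mod 1517)
8^8 ≡ 1062^2 = 1127844 ≡ 713 (mod 1517)
8^16 ≡ 713^2 = 508369 ≡ 174 (mod 1517)
8^32 ≡ 174^2 = 30276 ≡ 1453 (mod 1517)
8^64 ≡ 1453^2 = 2111209 ≡ 1062 (mod 1517)
8^128 ≡ 1062^2 = 1127844 ≡ 713 (mod 1517)
8^256 ≡ 713^2 = 508369 ≡ 174 (mod 1517)
8^512 ≡ 174^2 = 30276 ≡ 1453 (mod 1517)
8^1024 ≡ 1453^2 = 2111209 ≡ 1062 (mod 1517)
1516 = 1024 + 256 + 128 + 64 + 32 + 8 + 4 in binary powers of 2.
So 8^1516 ≡ 1062 · 174 · 713 · 1062 · 1453 · 713 · 1062 ≡ 174 (mod 1517).
Since 174 ≠ 1, base 8 is a Fermat witness: 1517 is composite.

174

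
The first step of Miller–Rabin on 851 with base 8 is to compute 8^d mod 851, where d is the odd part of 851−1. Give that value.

851 − 1 = 850 = 2^1 · 425, so d = 425.
8^1 ≡ 8 (mod 851)
8^2 ≡ 8^2 = 64 ≡ 64 (mod 851)
8^4 ≡ 64^2 = 4096 ≡ 692 (mod 851)
8^8 ≡ 692^2 = 478864 ≡ 602 (mod 851)
8^16 ≡ 602^2 = 362404 ≡ 729 (mod 851)
8^32 ≡ 729^2 = 531441 ≡ 417 (mod 851)
8^64 ≡ 417^2 = 173889 ≡ 285 (mod 851)
8^128 ≡ 285^2 = 81225 ≡ 380 (mod 851)
8^256 ≡ 380^2 = 144400 ≡ 581 (mod 851)
425 = 256 + 128 + 32 + 8 + 1 in binary powers of 2.
So 8^425 ≡ 581 · 380 · 417 · 602 · 8 ≡ 541 (mod 851).
Squaring chain: 541; never reaches −1, so base 8 is a Miller–Rabin witness that 851 is composite.

541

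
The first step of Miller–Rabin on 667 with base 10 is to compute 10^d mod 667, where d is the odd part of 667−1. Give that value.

172

667 − 1 = 666 = 2^1 · 333, so d = 333.
10^1 ≡ 10 (mod 667)
10^2 ≡ 10^2 = 100 ≡ 100 (mod 667)
10^4 ≡ 100^2 = 10000 ≡ 662 (mod 667)
10^8 ≡ 662^2 = 438244 ≡ 25 (mod 667)
10^16 ≡ 25^2 = 625 ≡ 625 (mod 667)
10^32 ≡ 625^2 = 390625 ≡ 430 (mod 667)
10^64 ≡ 430^2 = 184900 ≡ 141 (mod 667)
10^128 ≡ 141^2 = 19881 ≡ 538 (mod 667)
10^256 ≡ 538^2 = 289444 ≡ 633 (mod 667)
333 = 256 + 64 + 8 + 4 + 1 in binary powers of 2.
So 10^333 ≡ 633 · 141 · 25 · 662 · 10 ≡ 172 (mod 667).
Squaring chain: 172; never reaches −1, so base 10 is a Miller–Rabin witness that 667 is composite.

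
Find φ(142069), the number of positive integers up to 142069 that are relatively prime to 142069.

130560

Factor: 142069 = 17 · 61 · 137.
φ(142069) = (17−1) · (61−1) · (137−1) = 16 · 60 · 136 = 130560.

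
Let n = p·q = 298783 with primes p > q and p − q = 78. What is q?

509

Since p = q + 78, we have 298783 = q(q + 78), so q² + 78q − 298783 = 0.
Discriminant: 78² + 4·298783 = 6084 + 1195132 = 1201216; √1201216 = 1096.
q = (−78 + 1096)/2 = 509, and p = q + 78 = 587.
Check: 509 · 587 = 298783.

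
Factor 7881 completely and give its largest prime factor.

7881 = 3 · 2627
2627 = 37 · 71
71 is prime.
So 7881 = 3 · 37 · 71; the largest prime factor is 71.

71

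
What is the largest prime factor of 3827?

89

3827 = 43 · 89
89 is prime.
So 3827 = 43 · 89; the largest prime factor is 89.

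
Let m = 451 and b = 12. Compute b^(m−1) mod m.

419

12^1 ≡ 12 (mod 451)
12^2 ≡ 12^2 = 144 ≡ 144 (mod 451)
12^4 ≡ 144^2 = 20736 ≡ 441 (mod 451)
12^8 ≡ 441^2 = 194481 ≡ 100 (mod 451)
12^16 ≡ 100^2 = 10000 ≡ 78 (mod 451)
12^32 ≡ 78^2 = 6084 ≡ 221 (mod 451)
12^64 ≡ 221^2 = 48841 ≡ 133 (mod 451)
12^128 ≡ 133^2 = 17689 ≡ 100 (mod 451)
12^256 ≡ 100^2 = 10000 ≡ 78 (mod 451)
450 = 256 + 128 + 64 + 2 in binary powers of 2.
So 12^450 ≡ 78 · 100 · 133 · 144 ≡ 419 (mod 451).
Since 419 ≠ 1, base 12 is a Fermat witness: 451 is composite.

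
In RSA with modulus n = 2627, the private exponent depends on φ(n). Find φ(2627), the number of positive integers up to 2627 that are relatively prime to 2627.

Factor: 2627 = 37 · 71.
φ(2627) = (37−1) · (71−1) = 36 · 70 = 2520.

2520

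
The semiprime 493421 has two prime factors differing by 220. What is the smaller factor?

Since p = q + 220, we have 493421 = q(q + 220), so q² + 220q − 493421 = 0.
Discriminant: 220² + 4·493421 = 48400 + 1973684 = 2022084; √2022084 = 1422.
q = (−220 + 1422)/2 = 601, and p = q + 220 = 821.
Check: 601 · 821 = 493421.

601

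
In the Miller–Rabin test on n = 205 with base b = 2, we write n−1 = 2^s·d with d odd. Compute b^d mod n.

203

205 − 1 = 204 = 2^2 · 51, so d = 51.
2^1 ≡ 2 (mod 205)
2^2 ≡ 2^2 = 4 ≡ 4 (mod 205)
2^4 ≡ 4^2 = 16 ≡ 16 (mod 205)
2^8 ≡ 16^2 = 256 ≡ 51 (mod 205)
2^16 ≡ 51^2 = 2601 ≡ 141 (mod 205)
2^32 ≡ 141^2 = 19881 ≡ 201 (mod 205)
51 = 32 + 16 + 2 + 1 in binary powers of 2.
So 2^51 ≡ 201 · 141 · 4 · 2 ≡ 203 (mod 205).
Squaring chain: 203 → 4; never reaches −1, so base 2 is a Miller–Rabin witness that 205 is composite.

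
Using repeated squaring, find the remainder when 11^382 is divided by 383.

11^1 ≡ 11 (mod 383)
11^2 ≡ 11^2 = 121 ≡ 121 (mod 383)
11^4 ≡ 121^2 = 14641 ≡ 87 (mod 383)
11^8 ≡ 87^2 = 7569 ≡ 292 (mod 383)
11^16 ≡ 292^2 = 85264 ≡ 238 (mod 383)
11^32 ≡ 238^2 = 56644 ≡ 343 (mod 383)
11^64 ≡ 343^2 = 117649 ≡ 68 (mod 383)
11^128 ≡ 68^2 = 4624 ≡ 28 (mod 383)
11^256 ≡ 28^2 = 784 ≡ 18 (mod 383)
382 = 256 + 64 + 32 + 16 + 8 + 4 + 2 in binary powers of 2.
So 11^382 ≡ 18 · 68 · 343 · 238 · 292 · 87 · 121 ≡ 1 (mod 383).
Since the result is 1, base 11 gives no evidence that 383 is composite.

1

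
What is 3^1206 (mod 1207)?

202

3^1 ≡ 3 (mod 1207)
3^2 ≡ 3^2 = 9 ≡ 9 (mod 1207)
3^4 ≡ 9^2 = 81 ≡ 81 (mod 1207)
3^8 ≡ 81^2 = 6561 ≡ 526 (mod 1207)
3^16 ≡ 526^2 = 276676 ≡ 273 (mod 1207)
3^32 ≡ 273^2 = 74529 ≡ 902 (mod 1207)
3^64 ≡ 902^2 = 813604 ≡ 86 (mod 1207)
3^128 ≡ 86^2 = 7396 ≡ 154 (mod 1207)
3^256 ≡ 154^2 = 23716 ≡ 783 (mod 1207)
3^512 ≡ 783^2 = 613089 ≡ 1140 (mod 1207)
3^1024 ≡ 1140^2 = 1299600 ≡ 868 (mod 1207)
1206 = 1024 + 128 + 32 + 16 + 4 + 2 in binary powers of 2.
So 3^1206 ≡ 868 · 154 · 902 · 273 · 81 · 9 ≡ 202 (mod 1207).
Since 202 ≠ 1, base 3 is a Fermat witness: 1207 is composite.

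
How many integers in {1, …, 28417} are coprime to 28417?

28080

Factor: 28417 = 157 · 181.
φ(28417) = (157−1) · (181−1) = 156 · 180 = 28080.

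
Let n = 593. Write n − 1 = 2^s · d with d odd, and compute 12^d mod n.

593 − 1 = 592 = 2^4 · 37, so d = 37.
12^1 ≡ 12 (mod 593)
12^2 ≡ 12^2 = 144 ≡ 144 (mod 593)
12^4 ≡ 144^2 = 20736 ≡ 574 (mod 593)
12^8 ≡ 574^2 = 329476 ≡ 361 (mod 593)
12^16 ≡ 361^2 = 130321 ≡ 454 (mod 593)
12^32 ≡ 454^2 = 206116 ≡ 345 (mod 593)
37 = 32 + 4 + 1 in binary powers of 2.
So 12^37 ≡ 345 · 574 · 12 ≡ 209 (mod 593).
Squaring chain: 209 → 392 → 77 → 592; reaches −1, so base 12 does not prove 593 composite.

209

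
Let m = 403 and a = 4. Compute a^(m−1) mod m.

326

4^1 ≡ 4 (mod 403)
4^2 ≡ 4^2 = 16 ≡ 16 (mod 403)
4^4 ≡ 16^2 = 256 ≡ 256 (mod 403)
4^8 ≡ 256^2 = 65536 ≡ 250 (mod 403)
4^16 ≡ 250^2 = 62500 ≡ 35 (mod 403)
4^32 ≡ 35^2 = 1225 ≡ 16 (mod 403)
4^64 ≡ 16^2 = 256 ≡ 256 (mod 403)
4^128 ≡ 256^2 = 65536 ≡ 250 (mod 403)
4^256 ≡ 250^2 = 62500 ≡ 35 (mod 403)
402 = 256 + 128 + 16 + 2 in binary powers of 2.
So 4^402 ≡ 35 · 250 · 35 · 16 ≡ 326 (mod 403).
Since 326 ≠ 1, base 4 is a Fermat witness: 403 is composite.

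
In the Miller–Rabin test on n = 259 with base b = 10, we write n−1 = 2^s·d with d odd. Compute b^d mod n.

223

259 − 1 = 258 = 2^1 · 129, so d = 129.
10^1 ≡ 10 (mod 259)
10^2 ≡ 10^2 = 100 ≡ 100 (mod 259)
10^4 ≡ 100^2 = 10000 ≡ 158 (mod 259)
10^8 ≡ 158^2 = 24964 ≡ 100 (mod 259)
10^16 ≡ 100^2 = 10000 ≡ 158 (mod 259)
10^32 ≡ 158^2 = 24964 ≡ 100 (mod 259)
10^64 ≡ 100^2 = 10000 ≡ 158 (mod 259)
10^128 ≡ 158^2 = 24964 ≡ 100 (mod 259)
129 = 128 + 1 in binary powers of 2.
So 10^129 ≡ 100 · 10 ≡ 223 (mod 259).
Squaring chain: 223; never reaches −1, so base 10 is a Miller–Rabin witness that 259 is composite.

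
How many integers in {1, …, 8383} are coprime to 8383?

8200

Factor: 8383 = 83 · 101.
φ(8383) = (83−1) · (101−1) = 82 · 100 = 8200.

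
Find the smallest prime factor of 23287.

23287 is odd.
Digit sum 22, not divisible by 3.
Ends in 7: not divisible by 5.
7: 23287 = 7·3326 + 5
11: 23287 = 11·2117

11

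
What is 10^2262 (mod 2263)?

2236

10^1 ≡ 10 (mod 2263)
10^2 ≡ 10^2 = 100 ≡ 100 (mod 2263)
10^4 ≡ 100^2 = 10000 ≡ 948 (mod 2263)
10^8 ≡ 948^2 = 898704 ≡ 293 (mod 2263)
10^16 ≡ 293^2 = 85849 ≡ 2118 (mod 2263)
10^32 ≡ 2118^2 = 4485924 ≡ 658 (mod 2263)
10^64 ≡ 658^2 = 432964 ≡ 731 (mod 2263)
10^128 ≡ 731^2 = 534361 ≡ 293 (mod 2263)
10^256 ≡ 293^2 = 85849 ≡ 2118 (mod 2263)
10^512 ≡ 2118^2 = 4485924 ≡ 658 (mod 2263)
10^1024 ≡ 658^2 = 432964 ≡ 731 (mod 2263)
10^2048 ≡ 731^2 = 534361 ≡ 293 (mod 2263)
2262 = 2048 + 128 + 64 + 16 + 4 + 2 in binary powers of 2.
So 10^2262 ≡ 293 · 293 · 731 · 2118 · 948 · 100 ≡ 2236 (mod 2263).
Since 2236 ≠ 1, base 10 is a Fermat witness: 2263 is composite.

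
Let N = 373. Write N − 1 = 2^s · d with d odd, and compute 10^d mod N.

372

373 − 1 = 372 = 2^2 · 93, so d = 93.
10^1 ≡ 10 (mod 373)
10^2 ≡ 10^2 = 100 ≡ 100 (mod 373)
10^4 ≡ 100^2 = 10000 ≡ 302 (mod 373)
10^8 ≡ 302^2 = 91204 ≡ 192 (mod 373)
10^16 ≡ 192^2 = 36864 ≡ 310 (mod 373)
10^32 ≡ 310^2 = 96100 ≡ 239 (mod 373)
10^64 ≡ 239^2 = 57121 ≡ 52 (mod 373)
93 = 64 + 16 + 8 + 4 + 1 in binary powers of 2.
So 10^93 ≡ 52 · 310 · 192 · 302 · 10 ≡ 372 (mod 373).
Since 10^d ≡ 372 (mod 373), base 10 does not prove 373 composite.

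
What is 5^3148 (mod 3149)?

5^1 ≡ 5 (mod 3149)
5^2 ≡ 5^2 = 25 ≡ 25 (mod 3149)
5^4 ≡ 25^2 = 625 ≡ 625 (mod 3149)
5^8 ≡ 625^2 = 390625 ≡ 149 (mod 3149)
5^16 ≡ 149^2 = 22201 ≡ 158 (mod 3149)
5^32 ≡ 158^2 = 24964 ≡ 2921 (mod 3149)
5^64 ≡ 2921^2 = 8532241 ≡ 1600 (mod 3149)
5^128 ≡ 1600^2 = 2560000 ≡ 3012 (mod 3149)
5^256 ≡ 3012^2 = 9072144 ≡ 3024 (mod 3149)
5^512 ≡ 3024^2 = 9144576 ≡ 3029 (mod 3149)
5^1024 ≡ 3029^2 = 9174841 ≡ 1804 (mod 3149)
5^2048 ≡ 1804^2 = 3254416 ≡ 1499 (mod 3149)
3148 = 2048 + 1024 + 64 + 8 + 4 in binary powers of 2.
So 5^3148 ≡ 1499 · 1804 · 1600 · 149 · 625 ≡ 896 (mod 3149).
Since 896 ≠ 1, base 5 is a Fermat witness: 3149 is composite.

896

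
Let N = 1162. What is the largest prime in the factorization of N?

83

1162 = 2 · 581
581 = 7 · 83
83 is prime.
So 1162 = 2 · 7 · 83; the largest prime factor is 83.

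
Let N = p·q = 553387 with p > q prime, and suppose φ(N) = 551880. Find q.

φ(n) = (p−1)(q−1) = n − (p+q) + 1, so p + q = 553387 − 551880 + 1 = 1508.
p and q are the roots of t² − 1508t + 553387 = 0.
Discriminant: 1508² − 4·553387 = 2274064 − 2213548 = 60516; √60516 = 246.
q = (1508 − 246)/2 = 631, p = (1508 + 246)/2 = 877.
Check: 631 · 877 = 553387.

631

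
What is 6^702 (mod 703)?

6^1 ≡ 6 (mod 703)
6^2 ≡ 6^2 = 36 ≡ 36 (mod 703)
6^4 ≡ 36^2 = 1296 ≡ 593 (mod 703)
6^8 ≡ 593^2 = 351649 ≡ 149 (mod 703)
6^16 ≡ 149^2 = 22201 ≡ 408 (mod 703)
6^32 ≡ 408^2 = 166464 ≡ 556 (mod 703)
6^64 ≡ 556^2 = 309136 ≡ 519 (mod 703)
6^128 ≡ 519^2 = 269361 ≡ 112 (mod 703)
6^256 ≡ 112^2 = 12544 ≡ 593 (mod 703)
6^512 ≡ 593^2 = 351649 ≡ 149 (mod 703)
702 = 512 + 128 + 32 + 16 + 8 + 4 + 2 in binary powers of 2.
So 6^702 ≡ 149 · 112 · 556 · 408 · 149 · 593 · 36 ≡ 628 (mod 703).
Since 628 ≠ 1, base 6 is a Fermat witness: 703 is composite.

628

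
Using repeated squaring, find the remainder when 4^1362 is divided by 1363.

836

4^1 ≡ 4 (mod 1363)
4^2 ≡ 4^2 = 16 ≡ 16 (mod 1363)
4^4 ≡ 16^2 = 256 ≡ 256 (mod 1363)
4^8 ≡ 256^2 = 65536 ≡ 112 (mod 1363)
4^16 ≡ 112^2 = 12544 ≡ 277 (mod 1363)
4^32 ≡ 277^2 = 76729 ≡ 401 (mod 1363)
4^64 ≡ 401^2 = 160801 ≡ 1330 (mod 1363)
4^128 ≡ 1330^2 = 1768900 ≡ 1089 (mod 1363)
4^256 ≡ 1089^2 = 1185921 ≡ 111 (mod 1363)
4^512 ≡ 111^2 = 12321 ≡ 54 (mod 1363)
4^1024 ≡ 54^2 = 2916 ≡ 190 (mod 1363)
1362 = 1024 + 256 + 64 + 16 + 2 in binary powers of 2.
So 4^1362 ≡ 190 · 111 · 1330 · 277 · 16 ≡ 836 (mod 1363).
Since 836 ≠ 1, base 4 is a Fermat witness: 1363 is composite.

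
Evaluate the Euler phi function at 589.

Factor: 589 = 19 · 31.
φ(589) = (19−1) · (31−1) = 18 · 30 = 540.

540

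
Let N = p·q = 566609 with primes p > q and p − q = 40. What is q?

733

Since p = q + 40, we have 566609 = q(q + 40), so q² + 40q − 566609 = 0.
Discriminant: 40² + 4·566609 = 1600 + 2266436 = 2268036; √2268036 = 1506.
q = (−40 + 1506)/2 = 733, and p = q + 40 = 773.
Check: 733 · 773 = 566609.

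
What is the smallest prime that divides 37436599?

79

37436599 is odd.
Digit sum 46, not divisible by 3.
Ends in 9: not divisible by 5.
7: 37436599 = 7·5348085 + 4
11: 37436599 = 11·3403327 + 2
13: 37436599 = 13·2879738 + 5
17: 37436599 = 17·2202152 + 15
19: 37436599 = 19·1970347 + 6
23: 37436599 = 23·1627678 + 5
29: 37436599 = 29·1290917 + 6
31: 37436599 = 31·1207632 + 7
37: 37436599 = 37·1011799 + 36
41: 37436599 = 41·913087 + 32
43: 37436599 = 43·870618 + 25
47: 37436599 = 47·796523 + 18
53: 37436599 = 53·706350 + 49
59: 37436599 = 59·634518 + 37
61: 37436599 = 61·613714 + 45
67: 37436599 = 67·558755 + 14
71: 37436599 = 71·527276 + 3
73: 37436599 = 73·512830 + 9
79: 37436599 = 79·473881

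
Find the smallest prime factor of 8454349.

8454349 is odd.
Digit sum 37, not divisible by 3.
Ends in 9: not divisible by 5.
7: 8454349 = 7·1207764 + 1
11: 8454349 = 11·768577 + 2
13: 8454349 = 13·650334 + 7
17: 8454349 = 17·497314 + 11
19: 8454349 = 19·444965 + 14
23: 8454349 = 23·367580 + 9
29: 8454349 = 29·291529 + 8
31: 8454349 = 31·272720 + 29
37: 8454349 = 37·228495 + 34
41: 8454349 = 41·206203 + 26
43: 8454349 = 43·196612 + 33
47: 8454349 = 47·179879 + 36
53: 8454349 = 53·159516 + 1
59: 8454349 = 59·143294 + 3
61: 8454349 = 61·138595 + 54
67: 8454349 = 67·126184 + 21
71: 8454349 = 71·119075 + 24
73: 8454349 = 73·115813

73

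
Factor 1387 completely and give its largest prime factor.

1387 = 19 · 73
73 is prime.
So 1387 = 19 · 73; the largest prime factor is 73.

73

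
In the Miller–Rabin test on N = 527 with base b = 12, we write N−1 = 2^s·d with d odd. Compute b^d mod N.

177

527 − 1 = 526 = 2^1 · 263, so d = 263.
12^1 ≡ 12 (mod 527)
12^2 ≡ 12^2 = 144 ≡ 144 (mod 527)
12^4 ≡ 144^2 = 20736 ≡ 183 (mod 527)
12^8 ≡ 183^2 = 33489 ≡ 288 (mod 527)
12^16 ≡ 288^2 = 82944 ≡ 205 (mod 527)
12^32 ≡ 205^2 = 42025 ≡ 392 (mod 527)
12^64 ≡ 392^2 = 153664 ≡ 307 (mod 527)
12^128 ≡ 307^2 = 94249 ≡ 443 (mod 527)
12^256 ≡ 443^2 = 196249 ≡ 205 (mod 527)
263 = 256 + 4 + 2 + 1 in binary powers of 2.
So 12^263 ≡ 205 · 183 · 144 · 12 ≡ 177 (mod 527).
Squaring chain: 177; never reaches −1, so base 12 is a Miller–Rabin witness that 527 is composite.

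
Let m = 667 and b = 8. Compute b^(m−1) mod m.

473

8^1 ≡ 8 (mod 667)
8^2 ≡ 8^2 = 64 ≡ 64 (mod 667)
8^4 ≡ 64^2 = 4096 ≡ 94 (mod 667)
8^8 ≡ 94^2 = 8836 ≡ 165 (mod 667)
8^16 ≡ 165^2 = 27225 ≡ 545 (mod 667)
8^32 ≡ 545^2 = 297025 ≡ 210 (mod 667)
8^64 ≡ 210^2 = 44100 ≡ 78 (mod 667)
8^128 ≡ 78^2 = 6084 ≡ 81 (mod 667)
8^256 ≡ 81^2 = 6561 ≡ 558 (mod 667)
8^512 ≡ 558^2 = 311364 ≡ 542 (mod 667)
666 = 512 + 128 + 16 + 8 + 2 in binary powers of 2.
So 8^666 ≡ 542 · 81 · 545 · 165 · 64 ≡ 473 (mod 667).
Since 473 ≠ 1, base 8 is a Fermat witness: 667 is composite.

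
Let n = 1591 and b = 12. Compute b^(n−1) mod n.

12^1 ≡ 12 (mod 1591)
12^2 ≡ 12^2 = 144 ≡ 144 (mod 1591)
12^4 ≡ 144^2 = 20736 ≡ 53 (mod 1591)
12^8 ≡ 53^2 = 2809 ≡ 1218 (mod 1591)
12^16 ≡ 1218^2 = 1483524 ≡ 712 (mod 1591)
12^32 ≡ 712^2 = 506944 ≡ 1006 (mod 1591)
12^64 ≡ 1006^2 = 1012036 ≡ 160 (mod 1591)
12^128 ≡ 160^2 = 25600 ≡ 144 (mod 1591)
12^256 ≡ 144^2 = 20736 ≡ 53 (mod 1591)
12^512 ≡ 53^2 = 2809 ≡ 1218 (mod 1591)
12^1024 ≡ 1218^2 = 1483524 ≡ 712 (mod 1591)
1590 = 1024 + 512 + 32 + 16 + 4 + 2 in binary powers of 2.
So 12^1590 ≡ 712 · 1218 · 1006 · 712 · 53 · 144 ≡ 84 (mod 1591).
Since 84 ≠ 1, base 12 is a Fermat witness: 1591 is composite.

84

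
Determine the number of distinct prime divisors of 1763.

2

1763 = 41 · 43
1763 = 41 · 43, which has 2 distinct prime factors.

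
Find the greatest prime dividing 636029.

97

636029 = 79 · 8051
8051 = 83 · 97
97 is prime.
So 636029 = 79 · 83 · 97; the largest prime factor is 97.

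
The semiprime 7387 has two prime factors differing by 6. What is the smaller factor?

Since p = q + 6, we have 7387 = q(q + 6), so q² + 6q − 7387 = 0.
Discriminant: 6² + 4·7387 = 36 + 29548 = 29584; √29584 = 172.
q = (−6 + 172)/2 = 83, and p = q + 6 = 89.
Check: 83 · 89 = 7387.

83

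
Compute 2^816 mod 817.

2^1 ≡ 2 (mod 817)
2^2 ≡ 2^2 = 4 ≡ 4 (mod 817)
2^4 ≡ 4^2 = 16 ≡ 16 (mod 817)
2^8 ≡ 16^2 = 256 ≡ 256 (mod 817)
2^16 ≡ 256^2 = 65536 ≡ 176 (mod 817)
2^32 ≡ 176^2 = 30976 ≡ 747 (mod 817)
2^64 ≡ 747^2 = 558009 ≡ 815 (mod 817)
2^128 ≡ 815^2 = 664225 ≡ 4 (mod 817)
2^256 ≡ 4^2 = 16 ≡ 16 (mod 817)
2^512 ≡ 16^2 = 256 ≡ 256 (mod 817)
816 = 512 + 256 + 32 + 16 in binary powers of 2.
So 2^816 ≡ 256 · 16 · 747 · 176 ≡ 102 (mod 817).
Since 102 ≠ 1, base 2 is a Fermat witness: 817 is composite.

102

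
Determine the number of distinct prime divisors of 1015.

3

1015 = 5 · 203
203 = 7 · 29
1015 = 5 · 7 · 29, which has 3 distinct prime factors.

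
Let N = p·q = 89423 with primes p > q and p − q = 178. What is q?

223

Since p = q + 178, we have 89423 = q(q + 178), so q² + 178q − 89423 = 0.
Discriminant: 178² + 4·89423 = 31684 + 357692 = 389376; √389376 = 624.
q = (−178 + 624)/2 = 223, and p = q + 178 = 401.
Check: 223 · 401 = 89423.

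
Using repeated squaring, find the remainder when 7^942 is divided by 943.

7^1 ≡ 7 (mod 943)
7^2 ≡ 7^2 = 49 ≡ 49 (mod 943)
7^4 ≡ 49^2 = 2401 ≡ 515 (mod 943)
7^8 ≡ 515^2 = 265225 ≡ 242 (mod 943)
7^16 ≡ 242^2 = 58564 ≡ 98 (mod 943)
7^32 ≡ 98^2 = 9604 ≡ 174 (mod 943)
7^64 ≡ 174^2 = 30276 ≡ 100 (mod 943)
7^128 ≡ 100^2 = 10000 ≡ 570 (mod 943)
7^256 ≡ 570^2 = 324900 ≡ 508 (mod 943)
7^512 ≡ 508^2 = 258064 ≡ 625 (mod 943)
942 = 512 + 256 + 128 + 32 + 8 + 4 + 2 in binary powers of 2.
So 7^942 ≡ 625 · 508 · 570 · 174 · 242 · 515 · 49 ≡ 156 (mod 943).
Since 156 ≠ 1, base 7 is a Fermat witness: 943 is composite.

156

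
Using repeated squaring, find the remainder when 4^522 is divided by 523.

4^1 ≡ 4 (mod 523)
4^2 ≡ 4^2 = 16 ≡ 16 (mod 523)
4^4 ≡ 16^2 = 256 ≡ 256 (mod 523)
4^8 ≡ 256^2 = 65536 ≡ 161 (mod 523)
4^16 ≡ 161^2 = 25921 ≡ 294 (mod 523)
4^32 ≡ 294^2 = 86436 ≡ 141 (mod 523)
4^64 ≡ 141^2 = 19881 ≡ 7 (mod 523)
4^128 ≡ 7^2 = 49 ≡ 49 (mod 523)
4^256 ≡ 49^2 = 2401 ≡ 309 (mod 523)
4^512 ≡ 309^2 = 95481 ≡ 295 (mod 523)
522 = 512 + 8 + 2 in binary powers of 2.
So 4^522 ≡ 295 · 161 · 16 ≡ 1 (mod 523).
Since the result is 1, base 4 gives no evidence that 523 is composite.

1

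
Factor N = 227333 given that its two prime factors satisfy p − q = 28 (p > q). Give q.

Since p = q + 28, we have 227333 = q(q + 28), so q² + 28q − 227333 = 0.
Discriminant: 28² + 4·227333 = 784 + 909332 = 910116; √910116 = 954.
q = (−28 + 954)/2 = 463, and p = q + 28 = 491.
Check: 463 · 491 = 227333.

463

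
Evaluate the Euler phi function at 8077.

Factor: 8077 = 41 · 197.
φ(8077) = (41−1) · (197−1) = 40 · 196 = 7840.

7840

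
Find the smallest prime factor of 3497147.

3497147 is odd.
Digit sum 35, not divisible by 3.
Ends in 7: not divisible by 5.
7: 3497147 = 7·499592 + 3
11: 3497147 = 11·317922 + 5
13: 3497147 = 13·269011 + 4
17: 3497147 = 17·205714 + 9
19: 3497147 = 19·184060 + 7
23: 3497147 = 23·152049 + 20
29: 3497147 = 29·120591 + 8
31: 3497147 = 31·112811 + 6
37: 3497147 = 37·94517 + 18
41: 3497147 = 41·85296 + 11
43: 3497147 = 43·81329

43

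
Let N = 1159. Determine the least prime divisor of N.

19

1159 is odd.
Digit sum 16, not divisible by 3.
Ends in 9: not divisible by 5.
7: 1159 = 7·165 + 4
11: 1159 = 11·105 + 4
13: 1159 = 13·89 + 2
17: 1159 = 17·68 + 3
19: 1159 = 19·61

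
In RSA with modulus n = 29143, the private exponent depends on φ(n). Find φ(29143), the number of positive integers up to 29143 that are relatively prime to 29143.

Factor: 29143 = 151 · 193.
φ(29143) = (151−1) · (193−1) = 150 · 192 = 28800.

28800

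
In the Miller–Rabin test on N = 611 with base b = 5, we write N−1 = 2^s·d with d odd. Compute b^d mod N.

611 − 1 = 610 = 2^1 · 305, so d = 305.
5^1 ≡ 5 (mod 611)
5^2 ≡ 5^2 = 25 ≡ 25 (mod 611)
5^4 ≡ 25^2 = 625 ≡ 14 (mod 611)
5^8 ≡ 14^2 = 196 ≡ 196 (mod 611)
5^16 ≡ 196^2 = 38416 ≡ 534 (mod 611)
5^32 ≡ 534^2 = 285156 ≡ 430 (mod 611)
5^64 ≡ 430^2 = 184900 ≡ 378 (mod 611)
5^128 ≡ 378^2 = 142884 ≡ 521 (mod 611)
5^256 ≡ 521^2 = 271441 ≡ 157 (mod 611)
305 = 256 + 32 + 16 + 1 in binary powers of 2.
So 5^305 ≡ 157 · 430 · 534 · 5 ≡ 590 (mod 611).
Squaring chain: 590; never reaches −1, so base 5 is a Miller–Rabin witness that 611 is composite.

590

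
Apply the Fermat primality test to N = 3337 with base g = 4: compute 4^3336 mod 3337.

4^1 ≡ 4 (mod 3337)
4^2 ≡ 4^2 = 16 ≡ 16 (mod 3337)
4^4 ≡ 16^2 = 256 ≡ 256 (mod 3337)
4^8 ≡ 256^2 = 65536 ≡ 2133 (mod 3337)
4^16 ≡ 2133^2 = 4549689 ≡ 1358 (mod 3337)
4^32 ≡ 1358^2 = 1844164 ≡ 2140 (mod 3337)
4^64 ≡ 2140^2 = 4579600 ≡ 1236 (mod 3337)
4^128 ≡ 1236^2 = 1527696 ≡ 2687 (mod 3337)
4^256 ≡ 2687^2 = 7219969 ≡ 2038 (mod 3337)
4^512 ≡ 2038^2 = 4153444 ≡ 2216 (mod 3337)
4^1024 ≡ 2216^2 = 4910656 ≡ 1929 (mod 3337)
4^2048 ≡ 1929^2 = 3721041 ≡ 286 (mod 3337)
3336 = 2048 + 1024 + 256 + 8 in binary powers of 2.
So 4^3336 ≡ 286 · 1929 · 2038 · 2133 ≡ 192 (mod 3337).
Since 192 ≠ 1, base 4 is a Fermat witness: 3337 is composite.

192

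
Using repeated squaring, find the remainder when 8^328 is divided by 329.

260

8^1 ≡ 8 (mod 329)
8^2 ≡ 8^2 = 64 ≡ 64 (mod 329)
8^4 ≡ 64^2 = 4096 ≡ 148 (mod 329)
8^8 ≡ 148^2 = 21904 ≡ 190 (mod 329)
8^16 ≡ 190^2 = 36100 ≡ 239 (mod 329)
8^32 ≡ 239^2 = 57121 ≡ 204 (mod 329)
8^64 ≡ 204^2 = 41616 ≡ 162 (mod 329)
8^128 ≡ 162^2 = 26244 ≡ 253 (mod 329)
8^256 ≡ 253^2 = 64009 ≡ 183 (mod 329)
328 = 256 + 64 + 8 in binary powers of 2.
So 8^328 ≡ 183 · 162 · 190 ≡ 260 (mod 329).
Since 260 ≠ 1, base 8 is a Fermat witness: 329 is composite.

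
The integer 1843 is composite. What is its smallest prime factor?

1843 is odd.
Digit sum 16, not divisible by 3.
Ends in 3: not divisible by 5.
7: 1843 = 7·263 + 2
11: 1843 = 11·167 + 6
13: 1843 = 13·141 + 10
17: 1843 = 17·108 + 7
19: 1843 = 19·97

19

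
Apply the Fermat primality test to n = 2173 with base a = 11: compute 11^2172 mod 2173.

1950

11^1 ≡ 11 (mod 2173)
11^2 ≡ 11^2 = 121 ≡ 121 (mod 2173)
11^4 ≡ 121^2 = 14641 ≡ 1603 (mod 2173)
11^8 ≡ 1603^2 = 2569609 ≡ 1123 (mod 2173)
11^16 ≡ 1123^2 = 1261129 ≡ 789 (mod 2173)
11^32 ≡ 789^2 = 622521 ≡ 1043 (mod 2173)
11^64 ≡ 1043^2 = 1087849 ≡ 1349 (mod 2173)
11^128 ≡ 1349^2 = 1819801 ≡ 1000 (mod 2173)
11^256 ≡ 1000^2 = 1000000 ≡ 420 (mod 2173)
11^512 ≡ 420^2 = 176400 ≡ 387 (mod 2173)
11^1024 ≡ 387^2 = 149769 ≡ 2005 (mod 2173)
11^2048 ≡ 2005^2 = 4020025 ≡ 2148 (mod 2173)
2172 = 2048 + 64 + 32 + 16 + 8 + 4 in binary powers of 2.
So 11^2172 ≡ 2148 · 1349 · 1043 · 789 · 1123 · 1603 ≡ 1950 (mod 2173).
Since 1950 ≠ 1, base 11 is a Fermat witness: 2173 is composite.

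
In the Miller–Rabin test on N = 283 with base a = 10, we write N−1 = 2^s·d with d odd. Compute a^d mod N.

283 − 1 = 282 = 2^1 · 141, so d = 141.
10^1 ≡ 10 (mod 283)
10^2 ≡ 10^2 = 100 ≡ 100 (mod 283)
10^4 ≡ 100^2 = 10000 ≡ 95 (mod 283)
10^8 ≡ 95^2 = 9025 ≡ 252 (mod 283)
10^16 ≡ 252^2 = 63504 ≡ 112 (mod 283)
10^32 ≡ 112^2 = 12544 ≡ 92 (mod 283)
10^64 ≡ 92^2 = 8464 ≡ 257 (mod 283)
10^128 ≡ 257^2 = 66049 ≡ 110 (mod 283)
141 = 128 + 8 + 4 + 1 in binary powers of 2.
So 10^141 ≡ 110 · 252 · 95 · 10 ≡ 1 (mod 283).
Since 10^d ≡ 1 (mod 283), base 10 does not prove 283 composite.

1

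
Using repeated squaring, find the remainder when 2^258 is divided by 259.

2^1 ≡ 2 (mod 259)
2^2 ≡ 2^2 = 4 ≡ 4 (mod 259)
2^4 ≡ 4^2 = 16 ≡ 16 (mod 259)
2^8 ≡ 16^2 = 256 ≡ 256 (mod 259)
2^16 ≡ 256^2 = 65536 ≡ 9 (mod 259)
2^32 ≡ 9^2 = 81 ≡ 81 (mod 259)
2^64 ≡ 81^2 = 6561 ≡ 86 (mod 259)
2^128 ≡ 86^2 = 7396 ≡ 144 (mod 259)
2^256 ≡ 144^2 = 20736 ≡ 16 (mod 259)
258 = 256 + 2 in binary powers of 2.
So 2^258 ≡ 16 · 4 ≡ 64 (mod 259).
Since 64 ≠ 1, base 2 is a Fermat witness: 259 is composite.

64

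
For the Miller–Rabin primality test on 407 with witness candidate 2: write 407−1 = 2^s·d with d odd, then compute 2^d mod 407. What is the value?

407 − 1 = 406 = 2^1 · 203, so d = 203.
2^1 ≡ 2 (mod 407)
2^2 ≡ 2^2 = 4 ≡ 4 (mod 407)
2^4 ≡ 4^2 = 16 ≡ 16 (mod 407)
2^8 ≡ 16^2 = 256 ≡ 256 (mod 407)
2^16 ≡ 256^2 = 65536 ≡ 9 (mod 407)
2^32 ≡ 9^2 = 81 ≡ 81 (mod 407)
2^64 ≡ 81^2 = 6561 ≡ 49 (mod 407)
2^128 ≡ 49^2 = 2401 ≡ 366 (mod 407)
203 = 128 + 64 + 8 + 2 + 1 in binary powers of 2.
So 2^203 ≡ 366 · 49 · 256 · 4 · 2 ≡ 338 (mod 407).
Squaring chain: 338; never reaches −1, so base 2 is a Miller–Rabin witness that 407 is composite.

338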